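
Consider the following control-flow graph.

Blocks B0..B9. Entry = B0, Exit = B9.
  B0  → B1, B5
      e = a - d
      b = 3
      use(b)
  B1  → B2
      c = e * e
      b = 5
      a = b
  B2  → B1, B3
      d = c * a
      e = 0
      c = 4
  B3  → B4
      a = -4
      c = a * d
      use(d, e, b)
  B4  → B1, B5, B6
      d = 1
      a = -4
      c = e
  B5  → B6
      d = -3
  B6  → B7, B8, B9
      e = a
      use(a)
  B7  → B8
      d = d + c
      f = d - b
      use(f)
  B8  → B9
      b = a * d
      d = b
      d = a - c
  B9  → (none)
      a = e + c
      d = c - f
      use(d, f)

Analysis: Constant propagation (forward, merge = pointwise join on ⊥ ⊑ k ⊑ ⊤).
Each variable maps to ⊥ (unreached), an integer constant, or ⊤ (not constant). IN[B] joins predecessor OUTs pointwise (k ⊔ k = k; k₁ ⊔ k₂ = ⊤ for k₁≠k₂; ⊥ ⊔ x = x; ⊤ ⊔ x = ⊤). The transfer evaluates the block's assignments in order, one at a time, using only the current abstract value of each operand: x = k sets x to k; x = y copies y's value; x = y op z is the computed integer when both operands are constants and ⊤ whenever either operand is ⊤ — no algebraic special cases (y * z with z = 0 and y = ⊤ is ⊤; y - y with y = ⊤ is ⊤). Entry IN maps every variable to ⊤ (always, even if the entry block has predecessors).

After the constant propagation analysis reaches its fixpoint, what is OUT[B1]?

Fixpoint table:
  B0:  IN=(all ⊤)  OUT={b:3; rest ⊤}
  B1:  IN=(all ⊤)  OUT={a:5, b:5; rest ⊤}
  B2:  IN={a:5, b:5; rest ⊤}  OUT={a:5, b:5, c:4, e:0; rest ⊤}
  B3:  IN={a:5, b:5, c:4, e:0; rest ⊤}  OUT={a:-4, b:5, e:0; rest ⊤}
  B4:  IN={a:-4, b:5, e:0; rest ⊤}  OUT={a:-4, b:5, c:0, d:1, e:0; rest ⊤}
  B5:  IN=(all ⊤)  OUT={d:-3; rest ⊤}
  B6:  IN=(all ⊤)  OUT=(all ⊤)
  B7:  IN=(all ⊤)  OUT=(all ⊤)
  B8:  IN=(all ⊤)  OUT=(all ⊤)
  B9:  IN=(all ⊤)  OUT=(all ⊤)

Merge at B1: IN[B1] = OUT[B0] ⊔ OUT[B2] ⊔ OUT[B4] = {a: ⊤, b: ⊤, c: ⊤, d: ⊤, e: ⊤, f: ⊤}
Applying B1's transfer function to that IN value gives OUT[B1] (row B1 above).

Answer: {a: 5, b: 5, c: ⊤, d: ⊤, e: ⊤, f: ⊤}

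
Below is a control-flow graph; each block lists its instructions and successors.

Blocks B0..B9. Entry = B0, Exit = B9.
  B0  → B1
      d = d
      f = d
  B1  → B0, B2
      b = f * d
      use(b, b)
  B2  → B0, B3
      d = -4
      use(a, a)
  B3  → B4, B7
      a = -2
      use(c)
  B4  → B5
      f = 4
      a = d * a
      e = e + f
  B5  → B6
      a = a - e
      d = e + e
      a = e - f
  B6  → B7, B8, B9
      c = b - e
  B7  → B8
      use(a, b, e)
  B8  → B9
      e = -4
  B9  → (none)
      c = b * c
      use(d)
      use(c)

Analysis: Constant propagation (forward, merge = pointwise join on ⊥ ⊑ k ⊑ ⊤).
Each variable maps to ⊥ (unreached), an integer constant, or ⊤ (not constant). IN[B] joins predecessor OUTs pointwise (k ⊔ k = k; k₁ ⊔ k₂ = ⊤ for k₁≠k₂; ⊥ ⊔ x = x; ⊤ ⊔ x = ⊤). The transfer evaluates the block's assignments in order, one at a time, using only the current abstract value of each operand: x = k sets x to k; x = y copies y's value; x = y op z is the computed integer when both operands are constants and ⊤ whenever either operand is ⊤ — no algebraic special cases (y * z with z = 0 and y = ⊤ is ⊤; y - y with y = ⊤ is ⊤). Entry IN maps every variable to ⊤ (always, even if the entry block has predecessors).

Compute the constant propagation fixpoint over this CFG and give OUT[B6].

Fixpoint table:
  B0:  IN=(all ⊤)  OUT=(all ⊤)
  B1:  IN=(all ⊤)  OUT=(all ⊤)
  B2:  IN=(all ⊤)  OUT={d:-4; rest ⊤}
  B3:  IN={d:-4; rest ⊤}  OUT={a:-2, d:-4; rest ⊤}
  B4:  IN={a:-2, d:-4; rest ⊤}  OUT={a:8, d:-4, f:4; rest ⊤}
  B5:  IN={a:8, d:-4, f:4; rest ⊤}  OUT={f:4; rest ⊤}
  B6:  IN={f:4; rest ⊤}  OUT={f:4; rest ⊤}
  B7:  IN=(all ⊤)  OUT=(all ⊤)
  B8:  IN=(all ⊤)  OUT={e:-4; rest ⊤}
  B9:  IN=(all ⊤)  OUT=(all ⊤)

Merge at B6: IN[B6] = OUT[B5] = {a: ⊤, b: ⊤, c: ⊤, d: ⊤, e: ⊤, f: 4}
Applying B6's transfer function to that IN value gives OUT[B6] (row B6 above).

Answer: {a: ⊤, b: ⊤, c: ⊤, d: ⊤, e: ⊤, f: 4}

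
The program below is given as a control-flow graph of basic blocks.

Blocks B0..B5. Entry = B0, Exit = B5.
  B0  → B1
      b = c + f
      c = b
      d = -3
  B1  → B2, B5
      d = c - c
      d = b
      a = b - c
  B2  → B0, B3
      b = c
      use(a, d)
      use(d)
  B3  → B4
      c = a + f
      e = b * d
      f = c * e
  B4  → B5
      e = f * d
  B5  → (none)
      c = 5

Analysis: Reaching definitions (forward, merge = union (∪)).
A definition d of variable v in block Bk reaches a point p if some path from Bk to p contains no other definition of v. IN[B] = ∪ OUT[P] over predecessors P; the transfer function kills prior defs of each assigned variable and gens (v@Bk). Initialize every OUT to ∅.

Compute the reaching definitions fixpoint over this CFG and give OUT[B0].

Answer: {a@B1, b@B0, c@B0, d@B0}

Derivation:
Fixpoint table:
  B0:   IN={a@B1, b@B2, c@B0, d@B1}   OUT={a@B1, b@B0, c@B0, d@B0}
  B1:   IN={a@B1, b@B0, c@B0, d@B0}   OUT={a@B1, b@B0, c@B0, d@B1}
  B2:   IN={a@B1, b@B0, c@B0, d@B1}   OUT={a@B1, b@B2, c@B0, d@B1}
  B3:   IN={a@B1, b@B2, c@B0, d@B1}   OUT={a@B1, b@B2, c@B3, d@B1, e@B3, f@B3}
  B4:   IN={a@B1, b@B2, c@B3, d@B1, e@B3, f@B3}   OUT={a@B1, b@B2, c@B3, d@B1, e@B4, f@B3}
  B5:   IN={a@B1, b@B0, b@B2, c@B0, c@B3, d@B1, e@B4, f@B3}   OUT={a@B1, b@B0, b@B2, c@B5, d@B1, e@B4, f@B3}

Merge at B0 (entry node, so the boundary value {} is joined with the incoming edge(s)): IN[B0] = {} ⊔ OUT[B2] = {a@B1, b@B2, c@B0, d@B1}
Applying B0's transfer function to that IN value gives OUT[B0] (row B0 above).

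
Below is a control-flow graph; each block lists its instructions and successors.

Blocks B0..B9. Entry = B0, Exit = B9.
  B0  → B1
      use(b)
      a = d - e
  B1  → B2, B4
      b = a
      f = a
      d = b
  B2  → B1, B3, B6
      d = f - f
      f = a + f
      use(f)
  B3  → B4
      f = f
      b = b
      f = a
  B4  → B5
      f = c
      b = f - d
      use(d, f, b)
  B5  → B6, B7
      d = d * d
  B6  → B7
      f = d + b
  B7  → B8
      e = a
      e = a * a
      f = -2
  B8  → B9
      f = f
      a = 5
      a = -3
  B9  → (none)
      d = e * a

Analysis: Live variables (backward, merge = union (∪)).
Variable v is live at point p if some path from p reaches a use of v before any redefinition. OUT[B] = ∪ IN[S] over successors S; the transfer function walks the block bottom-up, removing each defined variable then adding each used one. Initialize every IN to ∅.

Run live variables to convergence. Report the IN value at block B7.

Answer: {a}

Trace:
Converged values:
  B0:   IN={b, c, d, e}   OUT={a, c}
  B1:   IN={a, c}   OUT={a, b, c, d, f}
  B2:   IN={a, b, c, f}   OUT={a, b, c, d, f}
  B3:   IN={a, b, c, d, f}   OUT={a, c, d}
  B4:   IN={a, c, d}   OUT={a, b, d}
  B5:   IN={a, b, d}   OUT={a, b, d}
  B6:   IN={a, b, d}   OUT={a}
  B7:   IN={a}   OUT={e, f}
  B8:   IN={e, f}   OUT={a, e}
  B9:   IN={a, e}   OUT={}

Merge at B7: OUT[B7] = IN[B8] = {e, f}
Applying B7's transfer function to that OUT value gives IN[B7] (row B7 above).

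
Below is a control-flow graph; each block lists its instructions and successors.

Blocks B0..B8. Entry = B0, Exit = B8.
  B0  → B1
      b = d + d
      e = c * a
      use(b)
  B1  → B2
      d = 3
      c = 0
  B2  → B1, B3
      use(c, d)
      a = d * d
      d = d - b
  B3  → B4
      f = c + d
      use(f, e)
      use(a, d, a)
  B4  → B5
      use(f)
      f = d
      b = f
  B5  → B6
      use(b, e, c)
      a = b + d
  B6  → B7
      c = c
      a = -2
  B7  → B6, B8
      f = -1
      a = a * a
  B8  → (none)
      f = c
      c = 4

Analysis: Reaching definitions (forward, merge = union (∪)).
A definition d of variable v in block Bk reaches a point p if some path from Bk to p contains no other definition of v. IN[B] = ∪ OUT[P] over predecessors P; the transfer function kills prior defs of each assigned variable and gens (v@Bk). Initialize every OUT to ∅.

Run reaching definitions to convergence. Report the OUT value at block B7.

Converged values:
  B0:  IN={}  OUT={b@B0, e@B0}
  B1:  IN={a@B2, b@B0, c@B1, d@B2, e@B0}  OUT={a@B2, b@B0, c@B1, d@B1, e@B0}
  B2:  IN={a@B2, b@B0, c@B1, d@B1, e@B0}  OUT={a@B2, b@B0, c@B1, d@B2, e@B0}
  B3:  IN={a@B2, b@B0, c@B1, d@B2, e@B0}  OUT={a@B2, b@B0, c@B1, d@B2, e@B0, f@B3}
  B4:  IN={a@B2, b@B0, c@B1, d@B2, e@B0, f@B3}  OUT={a@B2, b@B4, c@B1, d@B2, e@B0, f@B4}
  B5:  IN={a@B2, b@B4, c@B1, d@B2, e@B0, f@B4}  OUT={a@B5, b@B4, c@B1, d@B2, e@B0, f@B4}
  B6:  IN={a@B5, a@B7, b@B4, c@B1, c@B6, d@B2, e@B0, f@B4, f@B7}  OUT={a@B6, b@B4, c@B6, d@B2, e@B0, f@B4, f@B7}
  B7:  IN={a@B6, b@B4, c@B6, d@B2, e@B0, f@B4, f@B7}  OUT={a@B7, b@B4, c@B6, d@B2, e@B0, f@B7}
  B8:  IN={a@B7, b@B4, c@B6, d@B2, e@B0, f@B7}  OUT={a@B7, b@B4, c@B8, d@B2, e@B0, f@B8}

Merge at B7: IN[B7] = OUT[B6] = {a@B6, b@B4, c@B6, d@B2, e@B0, f@B4, f@B7}
Applying B7's transfer function to that IN value gives OUT[B7] (row B7 above).

Answer: {a@B7, b@B4, c@B6, d@B2, e@B0, f@B7}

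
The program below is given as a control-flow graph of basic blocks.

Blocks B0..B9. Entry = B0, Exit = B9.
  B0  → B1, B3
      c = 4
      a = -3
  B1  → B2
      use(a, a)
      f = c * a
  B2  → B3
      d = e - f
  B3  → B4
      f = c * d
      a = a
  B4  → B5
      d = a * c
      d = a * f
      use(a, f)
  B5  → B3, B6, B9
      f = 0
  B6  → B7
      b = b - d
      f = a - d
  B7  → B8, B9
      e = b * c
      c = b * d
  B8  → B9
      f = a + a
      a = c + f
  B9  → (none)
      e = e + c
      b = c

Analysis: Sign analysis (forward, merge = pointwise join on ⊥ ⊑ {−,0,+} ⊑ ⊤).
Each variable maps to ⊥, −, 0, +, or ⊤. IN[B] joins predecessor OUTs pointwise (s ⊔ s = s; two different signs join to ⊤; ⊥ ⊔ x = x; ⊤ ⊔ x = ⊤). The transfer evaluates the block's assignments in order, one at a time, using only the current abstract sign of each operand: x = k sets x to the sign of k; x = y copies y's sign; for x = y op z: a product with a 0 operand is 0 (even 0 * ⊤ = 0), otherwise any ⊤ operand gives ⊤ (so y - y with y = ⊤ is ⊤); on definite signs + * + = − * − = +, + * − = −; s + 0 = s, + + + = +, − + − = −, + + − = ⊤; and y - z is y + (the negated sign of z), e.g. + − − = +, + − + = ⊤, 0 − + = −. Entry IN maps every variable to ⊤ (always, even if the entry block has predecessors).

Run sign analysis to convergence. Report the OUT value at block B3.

Answer: {a: -, b: ⊤, c: +, d: ⊤, e: ⊤, f: ⊤}

Trace:
Per-block solution:
  B0:  IN=(all ⊤)  OUT={a:-, c:+; rest ⊤}
  B1:  IN={a:-, c:+; rest ⊤}  OUT={a:-, c:+, f:-; rest ⊤}
  B2:  IN={a:-, c:+, f:-; rest ⊤}  OUT={a:-, c:+, f:-; rest ⊤}
  B3:  IN={a:-, c:+; rest ⊤}  OUT={a:-, c:+; rest ⊤}
  B4:  IN={a:-, c:+; rest ⊤}  OUT={a:-, c:+; rest ⊤}
  B5:  IN={a:-, c:+; rest ⊤}  OUT={a:-, c:+, f:0; rest ⊤}
  B6:  IN={a:-, c:+, f:0; rest ⊤}  OUT={a:-, c:+; rest ⊤}
  B7:  IN={a:-, c:+; rest ⊤}  OUT={a:-; rest ⊤}
  B8:  IN={a:-; rest ⊤}  OUT={f:-; rest ⊤}
  B9:  IN=(all ⊤)  OUT=(all ⊤)

Merge at B3: IN[B3] = OUT[B0] ⊔ OUT[B2] ⊔ OUT[B5] = {a: -, b: ⊤, c: +, d: ⊤, e: ⊤, f: ⊤}
Applying B3's transfer function to that IN value gives OUT[B3] (row B3 above).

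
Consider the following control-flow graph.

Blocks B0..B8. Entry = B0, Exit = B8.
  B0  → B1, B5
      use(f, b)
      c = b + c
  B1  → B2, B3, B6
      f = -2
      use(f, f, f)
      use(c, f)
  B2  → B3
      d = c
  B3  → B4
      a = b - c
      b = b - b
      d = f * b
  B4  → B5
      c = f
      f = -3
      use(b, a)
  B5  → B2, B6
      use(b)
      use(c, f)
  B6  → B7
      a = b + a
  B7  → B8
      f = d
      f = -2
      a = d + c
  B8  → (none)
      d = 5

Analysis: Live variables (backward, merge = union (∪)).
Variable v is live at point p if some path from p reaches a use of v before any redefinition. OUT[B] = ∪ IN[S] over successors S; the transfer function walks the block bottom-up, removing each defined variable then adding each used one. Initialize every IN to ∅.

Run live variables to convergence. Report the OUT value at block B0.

Answer: {a, b, c, d, f}

Derivation:
Fixpoint table:
  B0: | IN={a, b, c, d, f} | OUT={a, b, c, d, f}
  B1: | IN={a, b, c, d} | OUT={a, b, c, d, f}
  B2: | IN={b, c, f} | OUT={b, c, f}
  B3: | IN={b, c, f} | OUT={a, b, d, f}
  B4: | IN={a, b, d, f} | OUT={a, b, c, d, f}
  B5: | IN={a, b, c, d, f} | OUT={a, b, c, d, f}
  B6: | IN={a, b, c, d} | OUT={c, d}
  B7: | IN={c, d} | OUT={}
  B8: | IN={} | OUT={}

Merge at B0: OUT[B0] = IN[B1] ⊔ IN[B5] = {a, b, c, d, f}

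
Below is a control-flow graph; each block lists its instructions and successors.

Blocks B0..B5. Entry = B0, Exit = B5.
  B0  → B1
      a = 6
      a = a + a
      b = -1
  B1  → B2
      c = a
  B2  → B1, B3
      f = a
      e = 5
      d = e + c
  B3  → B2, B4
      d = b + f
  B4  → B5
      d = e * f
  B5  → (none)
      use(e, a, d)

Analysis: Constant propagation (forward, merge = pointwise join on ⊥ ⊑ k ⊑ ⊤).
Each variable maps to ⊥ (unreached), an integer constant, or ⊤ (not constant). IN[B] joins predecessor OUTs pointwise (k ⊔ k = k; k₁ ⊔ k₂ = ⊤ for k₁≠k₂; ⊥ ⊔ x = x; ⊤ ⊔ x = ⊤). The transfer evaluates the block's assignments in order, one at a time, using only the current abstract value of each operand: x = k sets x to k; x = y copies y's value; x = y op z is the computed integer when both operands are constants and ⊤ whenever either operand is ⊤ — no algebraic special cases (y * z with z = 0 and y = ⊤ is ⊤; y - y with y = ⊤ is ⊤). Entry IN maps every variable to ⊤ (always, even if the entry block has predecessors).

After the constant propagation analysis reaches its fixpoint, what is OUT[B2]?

Fixpoint table:
  B0:  IN=(all ⊤)  OUT={a:12, b:-1; rest ⊤}
  B1:  IN={a:12, b:-1; rest ⊤}  OUT={a:12, b:-1, c:12; rest ⊤}
  B2:  IN={a:12, b:-1, c:12; rest ⊤}  OUT={a:12, b:-1, c:12, d:17, e:5, f:12; rest ⊤}
  B3:  IN={a:12, b:-1, c:12, d:17, e:5, f:12; rest ⊤}  OUT={a:12, b:-1, c:12, d:11, e:5, f:12; rest ⊤}
  B4:  IN={a:12, b:-1, c:12, d:11, e:5, f:12; rest ⊤}  OUT={a:12, b:-1, c:12, d:60, e:5, f:12; rest ⊤}
  B5:  IN={a:12, b:-1, c:12, d:60, e:5, f:12; rest ⊤}  OUT={a:12, b:-1, c:12, d:60, e:5, f:12; rest ⊤}

Merge at B2: IN[B2] = OUT[B1] ⊔ OUT[B3] = {a: 12, b: -1, c: 12, d: ⊤, e: ⊤, f: ⊤}
Applying B2's transfer function to that IN value gives OUT[B2] (row B2 above).

Answer: {a: 12, b: -1, c: 12, d: 17, e: 5, f: 12}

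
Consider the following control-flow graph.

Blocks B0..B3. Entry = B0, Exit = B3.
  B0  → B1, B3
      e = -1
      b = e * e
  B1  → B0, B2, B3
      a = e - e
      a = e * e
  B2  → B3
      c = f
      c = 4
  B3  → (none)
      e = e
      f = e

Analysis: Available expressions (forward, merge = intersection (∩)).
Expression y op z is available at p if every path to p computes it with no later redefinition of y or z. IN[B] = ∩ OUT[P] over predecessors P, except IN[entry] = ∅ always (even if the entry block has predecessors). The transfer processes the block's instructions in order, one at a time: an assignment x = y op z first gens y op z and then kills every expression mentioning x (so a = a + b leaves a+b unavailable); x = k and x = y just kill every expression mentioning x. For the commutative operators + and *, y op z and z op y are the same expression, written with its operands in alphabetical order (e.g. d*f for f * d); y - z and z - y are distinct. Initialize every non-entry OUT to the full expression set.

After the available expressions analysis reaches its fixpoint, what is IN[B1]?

Converged values:
  B0:  IN={}  OUT={e*e}
  B1:  IN={e*e}  OUT={e*e, e-e}
  B2:  IN={e*e, e-e}  OUT={e*e, e-e}
  B3:  IN={e*e}  OUT={}

Merge at B1: IN[B1] = OUT[B0] = {e*e}

Answer: {e*e}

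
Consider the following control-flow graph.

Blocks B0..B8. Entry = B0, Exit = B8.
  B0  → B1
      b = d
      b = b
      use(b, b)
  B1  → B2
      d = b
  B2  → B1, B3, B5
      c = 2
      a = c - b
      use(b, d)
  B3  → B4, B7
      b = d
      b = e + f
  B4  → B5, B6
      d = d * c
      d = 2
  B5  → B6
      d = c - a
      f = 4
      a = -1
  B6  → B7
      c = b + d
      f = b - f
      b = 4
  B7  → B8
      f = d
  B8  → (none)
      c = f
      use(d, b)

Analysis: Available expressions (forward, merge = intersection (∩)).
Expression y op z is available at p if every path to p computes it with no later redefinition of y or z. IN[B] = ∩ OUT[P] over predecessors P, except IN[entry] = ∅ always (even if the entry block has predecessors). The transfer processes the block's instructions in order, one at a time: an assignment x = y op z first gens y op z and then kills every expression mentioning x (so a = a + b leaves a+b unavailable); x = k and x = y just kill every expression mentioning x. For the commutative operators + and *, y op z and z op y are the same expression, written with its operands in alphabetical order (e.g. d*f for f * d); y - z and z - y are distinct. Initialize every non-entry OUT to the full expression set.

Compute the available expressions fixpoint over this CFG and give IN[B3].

Converged values:
  B0: | IN={} | OUT={}
  B1: | IN={} | OUT={}
  B2: | IN={} | OUT={c-b}
  B3: | IN={c-b} | OUT={e+f}
  B4: | IN={e+f} | OUT={e+f}
  B5: | IN={} | OUT={}
  B6: | IN={} | OUT={}
  B7: | IN={} | OUT={}
  B8: | IN={} | OUT={}

Merge at B3: IN[B3] = OUT[B2] = {c-b}

Answer: {c-b}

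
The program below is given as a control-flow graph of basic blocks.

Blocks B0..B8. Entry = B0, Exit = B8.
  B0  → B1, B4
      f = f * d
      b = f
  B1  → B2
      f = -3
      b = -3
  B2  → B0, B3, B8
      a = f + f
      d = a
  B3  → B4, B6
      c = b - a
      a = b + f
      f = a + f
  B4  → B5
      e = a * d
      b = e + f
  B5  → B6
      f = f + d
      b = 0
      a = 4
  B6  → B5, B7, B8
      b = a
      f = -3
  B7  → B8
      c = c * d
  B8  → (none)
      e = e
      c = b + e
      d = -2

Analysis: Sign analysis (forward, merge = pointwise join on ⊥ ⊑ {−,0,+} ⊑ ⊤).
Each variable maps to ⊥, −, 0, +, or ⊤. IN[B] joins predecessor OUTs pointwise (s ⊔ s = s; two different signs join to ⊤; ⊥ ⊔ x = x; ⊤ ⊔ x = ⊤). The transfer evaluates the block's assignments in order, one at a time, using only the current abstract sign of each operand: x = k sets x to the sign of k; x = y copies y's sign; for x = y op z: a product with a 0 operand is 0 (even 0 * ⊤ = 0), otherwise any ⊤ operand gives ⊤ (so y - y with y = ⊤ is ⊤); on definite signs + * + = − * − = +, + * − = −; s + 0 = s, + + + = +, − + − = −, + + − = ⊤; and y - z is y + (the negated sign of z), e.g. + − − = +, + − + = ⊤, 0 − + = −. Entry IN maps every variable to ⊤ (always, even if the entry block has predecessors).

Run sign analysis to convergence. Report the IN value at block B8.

Fixpoint table:
  B0: | IN=(all ⊤) | OUT=(all ⊤)
  B1: | IN=(all ⊤) | OUT={b:-, f:-; rest ⊤}
  B2: | IN={b:-, f:-; rest ⊤} | OUT={a:-, b:-, d:-, f:-; rest ⊤}
  B3: | IN={a:-, b:-, d:-, f:-; rest ⊤} | OUT={a:-, b:-, d:-, f:-; rest ⊤}
  B4: | IN=(all ⊤) | OUT=(all ⊤)
  B5: | IN=(all ⊤) | OUT={a:+, b:0; rest ⊤}
  B6: | IN=(all ⊤) | OUT={f:-; rest ⊤}
  B7: | IN={f:-; rest ⊤} | OUT={f:-; rest ⊤}
  B8: | IN={f:-; rest ⊤} | OUT={d:-, f:-; rest ⊤}

Merge at B8: IN[B8] = OUT[B2] ⊔ OUT[B6] ⊔ OUT[B7] = {a: ⊤, b: ⊤, c: ⊤, d: ⊤, e: ⊤, f: -}

Answer: {a: ⊤, b: ⊤, c: ⊤, d: ⊤, e: ⊤, f: -}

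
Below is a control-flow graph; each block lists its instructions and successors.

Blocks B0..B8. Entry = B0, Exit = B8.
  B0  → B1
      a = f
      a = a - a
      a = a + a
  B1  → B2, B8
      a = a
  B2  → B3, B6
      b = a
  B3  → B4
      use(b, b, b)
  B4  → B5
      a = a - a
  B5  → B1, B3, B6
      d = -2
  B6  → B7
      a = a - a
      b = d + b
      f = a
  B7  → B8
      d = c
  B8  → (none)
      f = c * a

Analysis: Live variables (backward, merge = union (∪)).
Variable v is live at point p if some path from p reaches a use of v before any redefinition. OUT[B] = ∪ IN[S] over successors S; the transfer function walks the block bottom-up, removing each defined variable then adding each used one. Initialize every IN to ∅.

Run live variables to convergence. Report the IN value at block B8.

Answer: {a, c}

Trace:
Fixpoint table:
  B0: | IN={c, d, f} | OUT={a, c, d}
  B1: | IN={a, c, d} | OUT={a, c, d}
  B2: | IN={a, c, d} | OUT={a, b, c, d}
  B3: | IN={a, b, c} | OUT={a, b, c}
  B4: | IN={a, b, c} | OUT={a, b, c}
  B5: | IN={a, b, c} | OUT={a, b, c, d}
  B6: | IN={a, b, c, d} | OUT={a, c}
  B7: | IN={a, c} | OUT={a, c}
  B8: | IN={a, c} | OUT={}

B8 is the boundary node: OUT[B8] = {}
Applying B8's transfer function to that OUT value gives IN[B8] (row B8 above).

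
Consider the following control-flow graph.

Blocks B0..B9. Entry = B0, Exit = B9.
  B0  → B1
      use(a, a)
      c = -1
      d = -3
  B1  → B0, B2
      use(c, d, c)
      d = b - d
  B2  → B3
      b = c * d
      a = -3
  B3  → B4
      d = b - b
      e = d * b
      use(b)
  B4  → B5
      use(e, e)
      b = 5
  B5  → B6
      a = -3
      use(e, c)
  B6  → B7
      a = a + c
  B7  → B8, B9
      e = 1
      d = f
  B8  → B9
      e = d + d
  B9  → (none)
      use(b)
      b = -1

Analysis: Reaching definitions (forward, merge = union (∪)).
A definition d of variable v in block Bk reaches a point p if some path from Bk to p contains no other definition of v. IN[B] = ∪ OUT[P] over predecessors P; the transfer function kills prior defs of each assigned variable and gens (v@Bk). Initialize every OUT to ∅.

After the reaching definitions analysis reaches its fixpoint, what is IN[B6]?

Converged values:
  B0: | IN={c@B0, d@B1} | OUT={c@B0, d@B0}
  B1: | IN={c@B0, d@B0} | OUT={c@B0, d@B1}
  B2: | IN={c@B0, d@B1} | OUT={a@B2, b@B2, c@B0, d@B1}
  B3: | IN={a@B2, b@B2, c@B0, d@B1} | OUT={a@B2, b@B2, c@B0, d@B3, e@B3}
  B4: | IN={a@B2, b@B2, c@B0, d@B3, e@B3} | OUT={a@B2, b@B4, c@B0, d@B3, e@B3}
  B5: | IN={a@B2, b@B4, c@B0, d@B3, e@B3} | OUT={a@B5, b@B4, c@B0, d@B3, e@B3}
  B6: | IN={a@B5, b@B4, c@B0, d@B3, e@B3} | OUT={a@B6, b@B4, c@B0, d@B3, e@B3}
  B7: | IN={a@B6, b@B4, c@B0, d@B3, e@B3} | OUT={a@B6, b@B4, c@B0, d@B7, e@B7}
  B8: | IN={a@B6, b@B4, c@B0, d@B7, e@B7} | OUT={a@B6, b@B4, c@B0, d@B7, e@B8}
  B9: | IN={a@B6, b@B4, c@B0, d@B7, e@B7, e@B8} | OUT={a@B6, b@B9, c@B0, d@B7, e@B7, e@B8}

Merge at B6: IN[B6] = OUT[B5] = {a@B5, b@B4, c@B0, d@B3, e@B3}

Answer: {a@B5, b@B4, c@B0, d@B3, e@B3}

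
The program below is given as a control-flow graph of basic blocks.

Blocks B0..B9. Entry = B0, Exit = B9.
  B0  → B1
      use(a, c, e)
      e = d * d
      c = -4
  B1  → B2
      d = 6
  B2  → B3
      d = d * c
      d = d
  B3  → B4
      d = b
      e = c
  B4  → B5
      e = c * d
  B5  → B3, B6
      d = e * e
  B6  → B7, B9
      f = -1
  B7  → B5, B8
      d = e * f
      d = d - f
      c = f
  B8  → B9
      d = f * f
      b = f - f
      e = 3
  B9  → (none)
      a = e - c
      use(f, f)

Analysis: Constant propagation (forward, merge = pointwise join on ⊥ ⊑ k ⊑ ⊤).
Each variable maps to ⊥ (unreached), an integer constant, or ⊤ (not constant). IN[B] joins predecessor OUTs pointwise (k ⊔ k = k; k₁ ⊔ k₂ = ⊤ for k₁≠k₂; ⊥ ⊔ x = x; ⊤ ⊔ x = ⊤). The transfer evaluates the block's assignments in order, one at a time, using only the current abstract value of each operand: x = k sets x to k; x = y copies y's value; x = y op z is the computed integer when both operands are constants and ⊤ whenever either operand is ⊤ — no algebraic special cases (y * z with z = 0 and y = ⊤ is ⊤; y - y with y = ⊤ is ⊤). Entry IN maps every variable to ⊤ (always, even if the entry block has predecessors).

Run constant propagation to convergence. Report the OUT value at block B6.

Answer: {a: ⊤, b: ⊤, c: ⊤, d: ⊤, e: ⊤, f: -1}

Working:
Per-block solution:
  B0:  IN=(all ⊤)  OUT={c:-4; rest ⊤}
  B1:  IN={c:-4; rest ⊤}  OUT={c:-4, d:6; rest ⊤}
  B2:  IN={c:-4, d:6; rest ⊤}  OUT={c:-4, d:-24; rest ⊤}
  B3:  IN=(all ⊤)  OUT=(all ⊤)
  B4:  IN=(all ⊤)  OUT=(all ⊤)
  B5:  IN=(all ⊤)  OUT=(all ⊤)
  B6:  IN=(all ⊤)  OUT={f:-1; rest ⊤}
  B7:  IN={f:-1; rest ⊤}  OUT={c:-1, f:-1; rest ⊤}
  B8:  IN={c:-1, f:-1; rest ⊤}  OUT={b:0, c:-1, d:1, e:3, f:-1; rest ⊤}
  B9:  IN={f:-1; rest ⊤}  OUT={f:-1; rest ⊤}

Merge at B6: IN[B6] = OUT[B5] = {a: ⊤, b: ⊤, c: ⊤, d: ⊤, e: ⊤, f: ⊤}
Applying B6's transfer function to that IN value gives OUT[B6] (row B6 above).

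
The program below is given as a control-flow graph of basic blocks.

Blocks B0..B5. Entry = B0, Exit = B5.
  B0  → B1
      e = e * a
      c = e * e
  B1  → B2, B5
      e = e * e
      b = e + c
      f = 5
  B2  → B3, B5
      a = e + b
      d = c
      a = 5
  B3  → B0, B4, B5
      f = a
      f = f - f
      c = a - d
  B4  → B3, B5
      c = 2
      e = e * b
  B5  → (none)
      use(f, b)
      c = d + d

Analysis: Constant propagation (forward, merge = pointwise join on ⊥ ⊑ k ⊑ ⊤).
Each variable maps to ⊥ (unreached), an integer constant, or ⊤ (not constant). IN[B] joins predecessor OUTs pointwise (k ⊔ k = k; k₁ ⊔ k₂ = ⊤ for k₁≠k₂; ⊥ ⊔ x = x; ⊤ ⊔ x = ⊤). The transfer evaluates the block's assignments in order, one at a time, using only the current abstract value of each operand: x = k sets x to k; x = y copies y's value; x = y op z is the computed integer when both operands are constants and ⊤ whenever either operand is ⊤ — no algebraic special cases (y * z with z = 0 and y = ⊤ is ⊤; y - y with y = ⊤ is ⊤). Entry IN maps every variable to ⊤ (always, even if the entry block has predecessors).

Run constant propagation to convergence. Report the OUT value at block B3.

Fixpoint table:
  B0: | IN=(all ⊤) | OUT=(all ⊤)
  B1: | IN=(all ⊤) | OUT={f:5; rest ⊤}
  B2: | IN={f:5; rest ⊤} | OUT={a:5, f:5; rest ⊤}
  B3: | IN={a:5; rest ⊤} | OUT={a:5, f:0; rest ⊤}
  B4: | IN={a:5, f:0; rest ⊤} | OUT={a:5, c:2, f:0; rest ⊤}
  B5: | IN=(all ⊤) | OUT=(all ⊤)

Merge at B3: IN[B3] = OUT[B2] ⊔ OUT[B4] = {a: 5, b: ⊤, c: ⊤, d: ⊤, e: ⊤, f: ⊤}
Applying B3's transfer function to that IN value gives OUT[B3] (row B3 above).

Answer: {a: 5, b: ⊤, c: ⊤, d: ⊤, e: ⊤, f: 0}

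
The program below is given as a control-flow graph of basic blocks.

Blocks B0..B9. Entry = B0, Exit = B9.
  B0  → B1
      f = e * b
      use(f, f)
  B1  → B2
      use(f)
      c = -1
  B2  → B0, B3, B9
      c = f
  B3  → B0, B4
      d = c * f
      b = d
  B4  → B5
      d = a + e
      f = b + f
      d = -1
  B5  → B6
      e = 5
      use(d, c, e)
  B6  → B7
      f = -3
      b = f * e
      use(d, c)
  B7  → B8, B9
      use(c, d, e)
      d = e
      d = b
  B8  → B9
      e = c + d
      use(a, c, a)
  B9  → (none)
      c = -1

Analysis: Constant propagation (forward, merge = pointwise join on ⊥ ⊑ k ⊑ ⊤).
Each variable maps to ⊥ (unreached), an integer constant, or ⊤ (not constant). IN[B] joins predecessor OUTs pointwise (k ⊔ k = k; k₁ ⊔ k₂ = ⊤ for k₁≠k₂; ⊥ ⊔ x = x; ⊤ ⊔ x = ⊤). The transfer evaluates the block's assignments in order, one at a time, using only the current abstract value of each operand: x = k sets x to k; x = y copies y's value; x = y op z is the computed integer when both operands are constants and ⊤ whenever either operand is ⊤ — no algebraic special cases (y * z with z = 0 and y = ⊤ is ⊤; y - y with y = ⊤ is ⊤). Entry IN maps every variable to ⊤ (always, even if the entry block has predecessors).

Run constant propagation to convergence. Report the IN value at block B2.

Fixpoint table:
  B0:  IN=(all ⊤)  OUT=(all ⊤)
  B1:  IN=(all ⊤)  OUT={c:-1; rest ⊤}
  B2:  IN={c:-1; rest ⊤}  OUT=(all ⊤)
  B3:  IN=(all ⊤)  OUT=(all ⊤)
  B4:  IN=(all ⊤)  OUT={d:-1; rest ⊤}
  B5:  IN={d:-1; rest ⊤}  OUT={d:-1, e:5; rest ⊤}
  B6:  IN={d:-1, e:5; rest ⊤}  OUT={b:-15, d:-1, e:5, f:-3; rest ⊤}
  B7:  IN={b:-15, d:-1, e:5, f:-3; rest ⊤}  OUT={b:-15, d:-15, e:5, f:-3; rest ⊤}
  B8:  IN={b:-15, d:-15, e:5, f:-3; rest ⊤}  OUT={b:-15, d:-15, f:-3; rest ⊤}
  B9:  IN=(all ⊤)  OUT={c:-1; rest ⊤}

Merge at B2: IN[B2] = OUT[B1] = {a: ⊤, b: ⊤, c: -1, d: ⊤, e: ⊤, f: ⊤}

Answer: {a: ⊤, b: ⊤, c: -1, d: ⊤, e: ⊤, f: ⊤}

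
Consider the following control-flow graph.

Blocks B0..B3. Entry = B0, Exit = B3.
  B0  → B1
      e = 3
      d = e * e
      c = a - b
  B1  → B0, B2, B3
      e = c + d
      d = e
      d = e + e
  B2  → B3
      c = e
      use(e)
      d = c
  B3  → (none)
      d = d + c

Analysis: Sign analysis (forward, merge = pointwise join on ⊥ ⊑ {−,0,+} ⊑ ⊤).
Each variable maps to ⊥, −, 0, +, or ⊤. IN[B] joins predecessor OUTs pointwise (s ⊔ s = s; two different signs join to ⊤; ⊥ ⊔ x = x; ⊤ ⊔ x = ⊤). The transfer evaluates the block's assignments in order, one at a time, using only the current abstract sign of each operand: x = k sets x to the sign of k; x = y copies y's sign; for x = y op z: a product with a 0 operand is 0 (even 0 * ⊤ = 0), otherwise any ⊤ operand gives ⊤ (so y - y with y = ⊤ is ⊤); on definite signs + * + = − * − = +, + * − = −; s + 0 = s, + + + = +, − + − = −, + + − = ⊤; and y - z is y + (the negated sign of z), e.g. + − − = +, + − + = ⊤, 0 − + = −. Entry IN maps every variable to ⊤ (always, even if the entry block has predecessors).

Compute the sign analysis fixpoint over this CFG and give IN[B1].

Answer: {a: ⊤, b: ⊤, c: ⊤, d: +, e: +, f: ⊤}

Derivation:
Converged values:
  B0:  IN=(all ⊤)  OUT={d:+, e:+; rest ⊤}
  B1:  IN={d:+, e:+; rest ⊤}  OUT=(all ⊤)
  B2:  IN=(all ⊤)  OUT=(all ⊤)
  B3:  IN=(all ⊤)  OUT=(all ⊤)

Merge at B1: IN[B1] = OUT[B0] = {a: ⊤, b: ⊤, c: ⊤, d: +, e: +, f: ⊤}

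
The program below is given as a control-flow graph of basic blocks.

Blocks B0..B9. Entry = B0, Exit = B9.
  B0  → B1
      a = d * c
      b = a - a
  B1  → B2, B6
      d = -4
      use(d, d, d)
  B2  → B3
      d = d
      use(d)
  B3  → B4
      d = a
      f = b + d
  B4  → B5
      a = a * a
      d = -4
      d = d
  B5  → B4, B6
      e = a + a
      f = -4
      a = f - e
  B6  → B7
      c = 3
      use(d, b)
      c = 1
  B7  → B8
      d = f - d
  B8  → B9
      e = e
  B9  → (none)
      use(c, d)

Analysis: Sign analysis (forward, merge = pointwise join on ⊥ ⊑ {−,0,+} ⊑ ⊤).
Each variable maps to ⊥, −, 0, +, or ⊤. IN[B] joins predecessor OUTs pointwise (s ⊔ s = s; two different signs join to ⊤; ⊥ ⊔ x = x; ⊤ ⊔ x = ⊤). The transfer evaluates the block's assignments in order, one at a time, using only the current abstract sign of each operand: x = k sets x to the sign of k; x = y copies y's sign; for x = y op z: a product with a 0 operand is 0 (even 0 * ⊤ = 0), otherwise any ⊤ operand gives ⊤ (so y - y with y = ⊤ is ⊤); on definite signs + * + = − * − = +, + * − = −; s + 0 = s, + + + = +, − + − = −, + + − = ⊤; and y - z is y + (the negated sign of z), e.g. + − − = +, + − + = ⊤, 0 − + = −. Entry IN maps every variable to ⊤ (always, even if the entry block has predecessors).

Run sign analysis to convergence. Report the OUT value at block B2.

Per-block solution:
  B0:  IN=(all ⊤)  OUT=(all ⊤)
  B1:  IN=(all ⊤)  OUT={d:-; rest ⊤}
  B2:  IN={d:-; rest ⊤}  OUT={d:-; rest ⊤}
  B3:  IN={d:-; rest ⊤}  OUT=(all ⊤)
  B4:  IN=(all ⊤)  OUT={d:-; rest ⊤}
  B5:  IN={d:-; rest ⊤}  OUT={d:-, f:-; rest ⊤}
  B6:  IN={d:-; rest ⊤}  OUT={c:+, d:-; rest ⊤}
  B7:  IN={c:+, d:-; rest ⊤}  OUT={c:+; rest ⊤}
  B8:  IN={c:+; rest ⊤}  OUT={c:+; rest ⊤}
  B9:  IN={c:+; rest ⊤}  OUT={c:+; rest ⊤}

Merge at B2: IN[B2] = OUT[B1] = {a: ⊤, b: ⊤, c: ⊤, d: -, e: ⊤, f: ⊤}
Applying B2's transfer function to that IN value gives OUT[B2] (row B2 above).

Answer: {a: ⊤, b: ⊤, c: ⊤, d: -, e: ⊤, f: ⊤}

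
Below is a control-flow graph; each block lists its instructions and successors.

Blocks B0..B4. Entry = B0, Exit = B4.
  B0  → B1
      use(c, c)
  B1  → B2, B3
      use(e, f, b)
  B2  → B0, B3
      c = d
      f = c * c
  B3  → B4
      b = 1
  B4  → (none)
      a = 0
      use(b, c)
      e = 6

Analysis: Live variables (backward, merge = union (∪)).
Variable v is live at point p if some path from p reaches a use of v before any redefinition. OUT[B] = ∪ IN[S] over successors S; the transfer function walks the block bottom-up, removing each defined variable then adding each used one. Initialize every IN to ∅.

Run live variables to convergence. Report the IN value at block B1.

Fixpoint table:
  B0:   IN={b, c, d, e, f}   OUT={b, c, d, e, f}
  B1:   IN={b, c, d, e, f}   OUT={b, c, d, e}
  B2:   IN={b, d, e}   OUT={b, c, d, e, f}
  B3:   IN={c}   OUT={b, c}
  B4:   IN={b, c}   OUT={}

Merge at B1: OUT[B1] = IN[B2] ⊔ IN[B3] = {b, c, d, e}
Applying B1's transfer function to that OUT value gives IN[B1] (row B1 above).

Answer: {b, c, d, e, f}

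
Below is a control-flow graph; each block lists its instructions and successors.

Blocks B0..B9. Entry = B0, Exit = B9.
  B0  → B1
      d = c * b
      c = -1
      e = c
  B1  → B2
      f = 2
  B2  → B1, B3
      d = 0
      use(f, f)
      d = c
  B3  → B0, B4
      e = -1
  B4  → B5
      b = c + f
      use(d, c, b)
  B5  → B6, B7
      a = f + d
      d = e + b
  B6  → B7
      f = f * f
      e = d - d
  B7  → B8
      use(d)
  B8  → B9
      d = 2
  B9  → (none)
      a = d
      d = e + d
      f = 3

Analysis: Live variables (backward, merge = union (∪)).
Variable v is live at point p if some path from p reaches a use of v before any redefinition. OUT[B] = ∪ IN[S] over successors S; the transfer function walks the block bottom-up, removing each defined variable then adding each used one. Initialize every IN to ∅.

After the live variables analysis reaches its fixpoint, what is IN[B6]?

Answer: {d, f}

Trace:
Converged values:
  B0:   IN={b, c}   OUT={b, c}
  B1:   IN={b, c}   OUT={b, c, f}
  B2:   IN={b, c, f}   OUT={b, c, d, f}
  B3:   IN={b, c, d, f}   OUT={b, c, d, e, f}
  B4:   IN={c, d, e, f}   OUT={b, d, e, f}
  B5:   IN={b, d, e, f}   OUT={d, e, f}
  B6:   IN={d, f}   OUT={d, e}
  B7:   IN={d, e}   OUT={e}
  B8:   IN={e}   OUT={d, e}
  B9:   IN={d, e}   OUT={}

Merge at B6: OUT[B6] = IN[B7] = {d, e}
Applying B6's transfer function to that OUT value gives IN[B6] (row B6 above).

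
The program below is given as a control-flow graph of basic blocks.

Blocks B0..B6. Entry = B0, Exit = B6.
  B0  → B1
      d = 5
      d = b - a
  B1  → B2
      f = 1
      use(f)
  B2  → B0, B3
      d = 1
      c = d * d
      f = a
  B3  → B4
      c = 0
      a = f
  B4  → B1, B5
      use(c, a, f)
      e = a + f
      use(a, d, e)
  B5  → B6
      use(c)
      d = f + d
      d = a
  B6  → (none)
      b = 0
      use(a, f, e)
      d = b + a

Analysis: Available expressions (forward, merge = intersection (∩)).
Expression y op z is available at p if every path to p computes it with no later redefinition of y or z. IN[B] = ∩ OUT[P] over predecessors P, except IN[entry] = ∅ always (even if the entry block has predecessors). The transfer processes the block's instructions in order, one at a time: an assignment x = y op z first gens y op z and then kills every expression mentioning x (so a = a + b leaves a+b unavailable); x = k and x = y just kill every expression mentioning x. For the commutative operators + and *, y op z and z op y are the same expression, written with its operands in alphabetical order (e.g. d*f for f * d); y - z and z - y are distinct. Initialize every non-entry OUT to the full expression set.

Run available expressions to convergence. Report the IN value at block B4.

Fixpoint table:
  B0:  IN={}  OUT={b-a}
  B1:  IN={}  OUT={}
  B2:  IN={}  OUT={d*d}
  B3:  IN={d*d}  OUT={d*d}
  B4:  IN={d*d}  OUT={a+f, d*d}
  B5:  IN={a+f, d*d}  OUT={a+f}
  B6:  IN={a+f}  OUT={a+b, a+f}

Merge at B4: IN[B4] = OUT[B3] = {d*d}

Answer: {d*d}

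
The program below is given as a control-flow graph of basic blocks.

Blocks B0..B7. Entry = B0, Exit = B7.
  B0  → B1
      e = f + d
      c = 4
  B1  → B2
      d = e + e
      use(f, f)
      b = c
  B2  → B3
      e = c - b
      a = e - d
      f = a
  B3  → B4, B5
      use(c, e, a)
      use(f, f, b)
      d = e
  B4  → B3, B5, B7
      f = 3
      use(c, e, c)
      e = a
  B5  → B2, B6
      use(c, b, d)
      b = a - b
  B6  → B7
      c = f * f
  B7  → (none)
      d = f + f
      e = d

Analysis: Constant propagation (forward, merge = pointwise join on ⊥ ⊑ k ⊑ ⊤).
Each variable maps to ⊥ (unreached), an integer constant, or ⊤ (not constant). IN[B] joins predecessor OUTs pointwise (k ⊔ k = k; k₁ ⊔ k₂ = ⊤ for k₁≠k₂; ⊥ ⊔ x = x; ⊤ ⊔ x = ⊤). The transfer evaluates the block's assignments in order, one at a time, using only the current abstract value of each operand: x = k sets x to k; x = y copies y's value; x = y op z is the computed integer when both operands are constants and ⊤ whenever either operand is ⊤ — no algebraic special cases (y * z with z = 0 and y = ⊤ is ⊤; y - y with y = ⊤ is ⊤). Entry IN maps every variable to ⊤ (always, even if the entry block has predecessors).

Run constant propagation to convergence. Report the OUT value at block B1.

Answer: {a: ⊤, b: 4, c: 4, d: ⊤, e: ⊤, f: ⊤}

Derivation:
Fixpoint table:
  B0: | IN=(all ⊤) | OUT={c:4; rest ⊤}
  B1: | IN={c:4; rest ⊤} | OUT={b:4, c:4; rest ⊤}
  B2: | IN={c:4; rest ⊤} | OUT={c:4; rest ⊤}
  B3: | IN={c:4; rest ⊤} | OUT={c:4; rest ⊤}
  B4: | IN={c:4; rest ⊤} | OUT={c:4, f:3; rest ⊤}
  B5: | IN={c:4; rest ⊤} | OUT={c:4; rest ⊤}
  B6: | IN={c:4; rest ⊤} | OUT=(all ⊤)
  B7: | IN=(all ⊤) | OUT=(all ⊤)

Merge at B1: IN[B1] = OUT[B0] = {a: ⊤, b: ⊤, c: 4, d: ⊤, e: ⊤, f: ⊤}
Applying B1's transfer function to that IN value gives OUT[B1] (row B1 above).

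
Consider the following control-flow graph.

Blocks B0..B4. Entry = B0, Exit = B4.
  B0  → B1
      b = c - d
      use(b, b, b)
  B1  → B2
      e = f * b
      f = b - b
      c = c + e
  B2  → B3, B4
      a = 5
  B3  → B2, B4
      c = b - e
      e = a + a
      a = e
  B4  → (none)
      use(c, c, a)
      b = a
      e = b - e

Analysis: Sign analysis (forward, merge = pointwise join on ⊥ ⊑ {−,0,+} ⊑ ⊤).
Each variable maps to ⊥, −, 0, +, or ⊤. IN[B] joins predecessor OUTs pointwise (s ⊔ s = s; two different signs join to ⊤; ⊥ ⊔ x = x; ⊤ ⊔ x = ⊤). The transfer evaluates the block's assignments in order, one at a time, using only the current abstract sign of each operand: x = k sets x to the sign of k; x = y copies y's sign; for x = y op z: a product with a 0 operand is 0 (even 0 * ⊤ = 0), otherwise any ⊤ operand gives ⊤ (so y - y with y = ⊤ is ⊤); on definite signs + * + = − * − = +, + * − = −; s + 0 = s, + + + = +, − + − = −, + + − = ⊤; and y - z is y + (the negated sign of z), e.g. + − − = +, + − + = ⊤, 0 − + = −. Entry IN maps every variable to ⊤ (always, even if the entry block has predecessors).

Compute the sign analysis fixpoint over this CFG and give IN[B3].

Answer: {a: +, b: ⊤, c: ⊤, d: ⊤, e: ⊤, f: ⊤}

Trace:
Fixpoint table:
  B0:  IN=(all ⊤)  OUT=(all ⊤)
  B1:  IN=(all ⊤)  OUT=(all ⊤)
  B2:  IN=(all ⊤)  OUT={a:+; rest ⊤}
  B3:  IN={a:+; rest ⊤}  OUT={a:+, e:+; rest ⊤}
  B4:  IN={a:+; rest ⊤}  OUT={a:+, b:+; rest ⊤}

Merge at B3: IN[B3] = OUT[B2] = {a: +, b: ⊤, c: ⊤, d: ⊤, e: ⊤, f: ⊤}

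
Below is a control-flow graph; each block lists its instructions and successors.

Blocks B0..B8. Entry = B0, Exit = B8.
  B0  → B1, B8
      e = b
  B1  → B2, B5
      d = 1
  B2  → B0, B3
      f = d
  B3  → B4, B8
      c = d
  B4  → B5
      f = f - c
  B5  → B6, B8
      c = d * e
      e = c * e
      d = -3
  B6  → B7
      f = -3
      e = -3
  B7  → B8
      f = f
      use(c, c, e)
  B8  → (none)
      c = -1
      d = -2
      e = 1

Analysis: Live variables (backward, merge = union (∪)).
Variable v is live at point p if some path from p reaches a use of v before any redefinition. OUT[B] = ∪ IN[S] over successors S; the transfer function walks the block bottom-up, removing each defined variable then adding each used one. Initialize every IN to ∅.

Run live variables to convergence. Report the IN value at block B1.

Answer: {b, e}

Trace:
Fixpoint table:
  B0:   IN={b}   OUT={b, e}
  B1:   IN={b, e}   OUT={b, d, e}
  B2:   IN={b, d, e}   OUT={b, d, e, f}
  B3:   IN={d, e, f}   OUT={c, d, e, f}
  B4:   IN={c, d, e, f}   OUT={d, e}
  B5:   IN={d, e}   OUT={c}
  B6:   IN={c}   OUT={c, e, f}
  B7:   IN={c, e, f}   OUT={}
  B8:   IN={}   OUT={}

Merge at B1: OUT[B1] = IN[B2] ⊔ IN[B5] = {b, d, e}
Applying B1's transfer function to that OUT value gives IN[B1] (row B1 above).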